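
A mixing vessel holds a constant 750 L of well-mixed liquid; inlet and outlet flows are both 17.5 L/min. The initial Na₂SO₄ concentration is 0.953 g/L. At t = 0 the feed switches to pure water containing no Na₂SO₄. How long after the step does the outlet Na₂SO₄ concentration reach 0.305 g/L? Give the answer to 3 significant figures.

Unsteady species balance (constant V, well mixed): V dC/dt = Q(C_in − C), so τ = V/Q = 42.857 min.
C(t) = C_in + (C₀ − C_in) e^(−t/τ). Set C = 0.305 and solve for t:
e^(−t/τ) = (C − C_in)/(C₀ − C_in) = (0.305 − 0)/(0.953 − 0) = 0.32004
t = −τ ln(…) = 42.857 × 1.1393 = 48.827 min.

48.8 min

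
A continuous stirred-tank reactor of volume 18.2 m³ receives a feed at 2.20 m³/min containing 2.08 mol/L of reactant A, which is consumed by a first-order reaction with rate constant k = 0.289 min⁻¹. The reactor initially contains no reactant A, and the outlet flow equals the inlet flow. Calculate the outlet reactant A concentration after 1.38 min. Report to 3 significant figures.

V dC/dt = Q(C_in − C) − k V C.
dC/dt = (Q/V) C_in − (Q/V + k) C; effective rate a = Q/V + k = 0.12088 + 0.289 = 0.40988 min⁻¹.
C_ss = Q C_in/(Q + kV) = 0.61342 mol/L; C(t) = C_ss + (C₀ − C_ss) e^(−a t).
C(1.38) = 0.61342 + (-0.61342)·e^(−0.40988·1.38) = 0.61342 + (-0.61342)·0.56800 = 0.26500 mol/L.

0.265 mol/L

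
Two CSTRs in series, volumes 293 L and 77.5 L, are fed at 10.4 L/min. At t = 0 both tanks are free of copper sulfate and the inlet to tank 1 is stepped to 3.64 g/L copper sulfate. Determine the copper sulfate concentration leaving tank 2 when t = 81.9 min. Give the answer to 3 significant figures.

Time constants: τᵢ = Vᵢ/Q for each well-mixed tank.
τ₁ = 293/10.4 = 28.173 min; τ₂ = 77.5/10.4 = 7.4519 min.
Tank 1: C₁ = C_in(1 − e^(−t/τ₁)). Tank 2 (τ₁ ≠ τ₂): C₂ = C_in[1 − (τ₁ e^(−t/τ₁) − τ₂ e^(−t/τ₂))/(τ₁ − τ₂)].
At t = 81.9: e^(−t/τ₁) = 0.054638, e^(−t/τ₂) = 1.6862e-05.
C₂ = 3.64·[1 − (28.173·0.054638 − 7.4519·1.6862e-05)/(20.721)] = 3.64·0.92572 = 3.3696 g/L.

3.37 g/L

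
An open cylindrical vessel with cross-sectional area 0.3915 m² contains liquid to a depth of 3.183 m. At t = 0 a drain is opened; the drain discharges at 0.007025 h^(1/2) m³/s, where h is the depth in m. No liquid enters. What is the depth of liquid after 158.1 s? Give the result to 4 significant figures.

With no inflow, A dh/dt = −0.007025 √h.
Separate and integrate: 2(√h − √h₀) = −(0.007025/A) t.
√h = √3.183 − 0.007025·158.1/(2·0.3915) = 1.78410 − 1.41846 = 0.365639.
h = 0.365639² = 0.133692 m.

0.1337 m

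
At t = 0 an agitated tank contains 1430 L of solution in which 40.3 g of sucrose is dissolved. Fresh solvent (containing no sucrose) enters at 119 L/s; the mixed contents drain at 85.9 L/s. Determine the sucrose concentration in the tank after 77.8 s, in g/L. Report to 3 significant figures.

Total volume: dV/dt = Q_in − Q_out = 33.100 L/s, so V(t) = 1430 + 33.100 t and V(77.8) = 4005.2 L.
Species balance (pure solvent in): dm/dt = −Q_out · m/V(t).
Separate: dm/m = −Q_out dt/V(t) ⇒ ln(m/m₀) = −(Q_out/(Q_in−Q_out)) ln(V/V₀).
m = m₀ (V₀/V)^(Q_out/(Q_in−Q_out)) = 40.3 × (1430/4005.2)^(2.5952) = 2.7831 g.
C = m/V = 2.7831/4005.2 = 0.00069487 g/L.

0.000695 g/L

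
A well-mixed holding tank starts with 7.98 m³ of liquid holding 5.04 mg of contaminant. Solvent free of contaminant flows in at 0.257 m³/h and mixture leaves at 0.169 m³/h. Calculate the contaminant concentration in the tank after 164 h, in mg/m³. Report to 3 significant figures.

Total volume: dV/dt = Q_in − Q_out = 0.088000 m³/h, so V(t) = 7.98 + 0.088000 t and V(164) = 22.412 m³.
No contaminant enters, so dm/dt = −Q_out · (m/V).
Separate: dm/m = −Q_out dt/V(t) ⇒ ln(m/m₀) = −(Q_out/(Q_in−Q_out)) ln(V/V₀).
m = m₀ (V₀/V)^(Q_out/(Q_in−Q_out)) = 5.04 × (7.98/22.412)^(1.9205) = 0.69366 mg.
C = m/V = 0.69366/22.412 = 0.030951 mg/m³.

0.0310 mg/m³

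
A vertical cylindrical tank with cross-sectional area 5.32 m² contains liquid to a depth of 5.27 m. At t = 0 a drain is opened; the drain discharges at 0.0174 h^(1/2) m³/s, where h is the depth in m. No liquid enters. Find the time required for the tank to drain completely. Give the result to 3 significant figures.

1400 s

A dh/dt = −Q_out = −0.0174 √h.
Separate and integrate: 2(√h − √h₀) = −(0.0174/A) t.
Set h = 0: 2√h₀ = (0.0174/A) t_empty ⇒ t_empty = 2A√h₀/0.0174.
t_empty = 2·5.32·√5.27/0.0174 = 10.640·2.2956/0.0174 = 1403.8 s.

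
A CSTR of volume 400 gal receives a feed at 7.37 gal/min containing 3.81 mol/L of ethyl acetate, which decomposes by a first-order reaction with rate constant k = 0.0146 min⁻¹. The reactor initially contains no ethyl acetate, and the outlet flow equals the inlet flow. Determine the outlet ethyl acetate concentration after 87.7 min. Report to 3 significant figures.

2.01 mol/L

Species balance: V dC/dt = Q C_in − Q C − k V C.
This is linear with rate a = Q/V + k = 0.033025 min⁻¹.
C_ss = Q C_in/(Q + kV) = 2.1256 mol/L; C(t) = C_ss + (C₀ − C_ss) e^(−a t).
C(87.7) = 2.1256 + (-2.1256)·e^(−0.033025·87.7) = 2.1256 + (-2.1256)·0.055228 = 2.0082 mol/L.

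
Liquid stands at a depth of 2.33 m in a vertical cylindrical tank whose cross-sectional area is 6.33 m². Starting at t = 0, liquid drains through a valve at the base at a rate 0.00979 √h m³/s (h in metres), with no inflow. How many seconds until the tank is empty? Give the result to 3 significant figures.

1970 s

A dh/dt = −Q_out = −0.00979 √h.
∫ h^(−1/2) dh = −(0.00979/A) ∫ dt, giving 2√h = 2√h₀ − (0.00979/A) t.
Tank is empty when √h = 0: t_empty = 2A√h₀/0.00979.
t_empty = 2·6.33·√2.33/0.00979 = 12.660·1.5264/0.00979 = 1973.9 s.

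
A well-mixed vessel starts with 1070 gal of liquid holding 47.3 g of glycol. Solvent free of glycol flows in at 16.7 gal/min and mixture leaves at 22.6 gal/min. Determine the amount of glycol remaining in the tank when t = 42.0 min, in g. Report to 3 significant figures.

Total volume: dV/dt = Q_in − Q_out = -5.9000 gal/min, so V(t) = 1070 − 5.9000 t and V(42.0) = 822.20 gal.
Species balance (pure solvent in): dm/dt = −Q_out · m/V(t).
dm/m = −Q_out dt/(V₀ − 5.9000 t); integrating gives ln(m/m₀) = −(Q_out/(Q_in−Q_out)) ln(V/V₀).
m = m₀ (V₀/V)^(Q_out/(Q_in−Q_out)) = 47.3 × (1070/822.20)^(-3.8305) = 17.244 g.

17.2 g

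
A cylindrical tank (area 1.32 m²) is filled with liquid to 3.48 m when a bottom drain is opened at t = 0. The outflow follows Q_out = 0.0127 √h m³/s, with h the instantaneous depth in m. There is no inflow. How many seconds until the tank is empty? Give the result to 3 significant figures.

388 s

With no inflow, A dh/dt = −0.0127 √h.
∫ h^(−1/2) dh = −(0.0127/A) ∫ dt, giving 2√h = 2√h₀ − (0.0127/A) t.
Tank is empty when √h = 0: t_empty = 2A√h₀/0.0127.
t_empty = 2·1.32·√3.48/0.0127 = 2.6400·1.8655/0.0127 = 387.78 s.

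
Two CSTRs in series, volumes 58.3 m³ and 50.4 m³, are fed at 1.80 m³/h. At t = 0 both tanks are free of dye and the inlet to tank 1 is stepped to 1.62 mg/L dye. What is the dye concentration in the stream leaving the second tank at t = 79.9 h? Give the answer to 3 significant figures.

Species balance on tank i: dCᵢ/dt = (Cᵢ₋₁ − Cᵢ)/τᵢ with τᵢ = Vᵢ/Q.
τ₁ = 58.3/1.80 = 32.389 h; τ₂ = 50.4/1.80 = 28.000 h.
Tank 1: C₁ = C_in(1 − e^(−t/τ₁)). Tank 2 (τ₁ ≠ τ₂): C₂ = C_in[1 − (τ₁ e^(−t/τ₁) − τ₂ e^(−t/τ₂))/(τ₁ − τ₂)].
At t = 79.9: e^(−t/τ₁) = 0.084848, e^(−t/τ₂) = 0.057638.
C₂ = 1.62·[1 − (32.389·0.084848 − 28.000·0.057638)/(4.3889)] = 1.62·0.74156 = 1.2013 mg/L.

1.20 mg/L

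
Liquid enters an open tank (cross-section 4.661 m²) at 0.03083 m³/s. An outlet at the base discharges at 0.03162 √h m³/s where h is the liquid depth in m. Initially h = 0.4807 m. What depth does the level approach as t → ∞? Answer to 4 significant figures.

0.9507 m

Level balance: A dh/dt = 0.03083 − 0.03162 √h. Setting dh/dt = 0:
Q_in = 0.03162 √h_ss ⇒ √h_ss = 0.03083/0.03162 = 0.975016.
h_ss = 0.975016² = 0.950656 m. (Since h₀ = 0.4807 m < h_ss, the level will rise toward this value.)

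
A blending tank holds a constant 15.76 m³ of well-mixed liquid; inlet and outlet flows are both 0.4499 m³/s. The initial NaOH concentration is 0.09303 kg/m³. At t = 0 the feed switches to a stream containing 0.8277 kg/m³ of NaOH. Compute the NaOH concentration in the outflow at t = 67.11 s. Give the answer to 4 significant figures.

0.7195 kg/m³

Species balance on the tank: V dC/dt = Q(C_in − C).
So dC/dt = (C_in − C)/τ with τ = V/Q = 15.76/0.4499 = 35.0300 s.
Integrating: C(t) = C_in + (C₀ − C_in) e^(−t/τ).
C(67.11) = 0.8277 + (0.09303 − 0.8277)·e^(−67.11/35.0300) = 0.8277 + (-0.734670)·0.147226 = 0.719537 kg/m³.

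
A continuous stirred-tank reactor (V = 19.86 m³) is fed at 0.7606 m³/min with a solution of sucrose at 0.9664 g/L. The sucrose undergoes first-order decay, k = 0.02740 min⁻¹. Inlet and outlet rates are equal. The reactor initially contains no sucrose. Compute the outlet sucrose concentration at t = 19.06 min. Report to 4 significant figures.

V dC/dt = Q(C_in − C) − k V C.
This is linear with rate a = Q/V + k = 0.0656981 min⁻¹.
C_ss = Q C_in/(Q + kV) = 0.563354 g/L; C(t) = C_ss + (C₀ − C_ss) e^(−a t).
C(19.06) = 0.563354 + (-0.563354)·e^(−0.0656981·19.06) = 0.563354 + (-0.563354)·0.285874 = 0.402306 g/L.

0.4023 g/L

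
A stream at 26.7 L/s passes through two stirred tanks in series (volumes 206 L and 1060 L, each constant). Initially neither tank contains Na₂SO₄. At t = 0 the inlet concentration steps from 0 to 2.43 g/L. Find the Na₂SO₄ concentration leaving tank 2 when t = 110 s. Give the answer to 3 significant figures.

Time constants: τᵢ = Vᵢ/Q for each well-mixed tank.
τ₁ = 206/26.7 = 7.7154 s; τ₂ = 1060/26.7 = 39.700 s.
Tank 1: C₁ = C_in(1 − e^(−t/τ₁)). Tank 2 (τ₁ ≠ τ₂): C₂ = C_in[1 − (τ₁ e^(−t/τ₁) − τ₂ e^(−t/τ₂))/(τ₁ − τ₂)].
At t = 110: e^(−t/τ₁) = 6.4290e-07, e^(−t/τ₂) = 0.062615.
C₂ = 2.43·[1 − (7.7154·6.4290e-07 − 39.700·0.062615)/(-31.985)] = 2.43·0.92228 = 2.2411 g/L.

2.24 g/L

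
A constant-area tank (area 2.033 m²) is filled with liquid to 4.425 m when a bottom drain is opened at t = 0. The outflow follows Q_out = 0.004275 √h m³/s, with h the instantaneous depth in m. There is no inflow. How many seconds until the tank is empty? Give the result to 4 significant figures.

Unsteady balance on liquid volume: A dh/dt = −0.004275 √h.
This is separable: 2 d(√h)/dt = −0.004275/A, so √h = √h₀ − (0.004275/(2A)) t.
Tank is empty when √h = 0: t_empty = 2A√h₀/0.004275.
t_empty = 2·2.033·√4.425/0.004275 = 4.06600·2.10357/0.004275 = 2000.73 s.

2001 s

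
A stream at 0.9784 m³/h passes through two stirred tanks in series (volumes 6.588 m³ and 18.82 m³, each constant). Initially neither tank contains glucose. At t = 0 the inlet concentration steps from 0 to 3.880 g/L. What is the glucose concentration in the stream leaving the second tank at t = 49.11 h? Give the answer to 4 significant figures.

Each tank obeys Vᵢ dCᵢ/dt = Q(Cᵢ₋₁ − Cᵢ), so τᵢ = Vᵢ/Q.
τ₁ = 6.588/0.9784 = 6.73344 h; τ₂ = 18.82/0.9784 = 19.2355 h.
Tank 1: C₁ = C_in(1 − e^(−t/τ₁)). Tank 2 (τ₁ ≠ τ₂): C₂ = C_in[1 − (τ₁ e^(−t/τ₁) − τ₂ e^(−t/τ₂))/(τ₁ − τ₂)].
At t = 49.11: e^(−t/τ₁) = 0.000679981, e^(−t/τ₂) = 0.0778405.
C₂ = 3.880·[1 − (6.73344·0.000679981 − 19.2355·0.0778405)/(-12.5020)] = 3.880·0.880602 = 3.41674 g/L.

3.417 g/L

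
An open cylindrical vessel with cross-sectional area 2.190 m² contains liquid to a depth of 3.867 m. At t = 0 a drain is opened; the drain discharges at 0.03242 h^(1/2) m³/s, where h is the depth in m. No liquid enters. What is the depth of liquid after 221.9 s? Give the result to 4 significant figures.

With no inflow, A dh/dt = −0.03242 √h.
∫ h^(−1/2) dh = −(0.03242/A) ∫ dt, giving 2√h = 2√h₀ − (0.03242/A) t.
√h = √3.867 − 0.03242·221.9/(2·2.190) = 1.96647 − 1.64247 = 0.324004.
h = 0.324004² = 0.104978 m.

0.1050 m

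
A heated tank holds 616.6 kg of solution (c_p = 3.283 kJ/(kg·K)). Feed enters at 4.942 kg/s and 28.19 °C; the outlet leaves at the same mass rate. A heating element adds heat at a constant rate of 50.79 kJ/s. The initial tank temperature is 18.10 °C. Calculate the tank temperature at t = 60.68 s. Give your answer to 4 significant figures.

23.19 °C

Unsteady energy balance on the tank contents: M c_p dT/dt = ṁ c_p (T_in − T) + 50.79.
Rearrange: dT/dt = (T_ss − T)/τ with τ = M/ṁ = 124.767 s and T_ss = T_in + Q̇/(ṁ c_p) = 31.3204 °C.
Solution: T(t) = T_ss + (T₀ − T_ss) e^(−t/τ).
T(60.68) = 31.3204 + (-13.2204)·e^(−60.68/124.767) = 31.3204 + (-13.2204)·0.614869 = 23.1916 °C.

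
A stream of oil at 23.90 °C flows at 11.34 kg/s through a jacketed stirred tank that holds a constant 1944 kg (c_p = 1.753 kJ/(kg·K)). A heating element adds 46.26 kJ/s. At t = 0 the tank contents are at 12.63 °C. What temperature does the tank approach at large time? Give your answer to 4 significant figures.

Unsteady energy balance on the tank contents: M c_p dT/dt = ṁ c_p (T_in − T) + 46.26.
At steady state dT/dt = 0 ⇒ T_ss = T_in + Q̇/(ṁ c_p) = 23.90 + 46.26/(11.34·1.753) = 26.2271 °C.

26.23 °C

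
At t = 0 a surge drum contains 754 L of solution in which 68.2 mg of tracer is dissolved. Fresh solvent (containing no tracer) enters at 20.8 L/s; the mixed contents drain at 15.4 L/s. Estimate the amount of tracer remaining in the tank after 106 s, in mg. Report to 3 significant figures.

13.6 mg

Let m(t) be the amount of tracer. Volume: V(t) = V₀ + (Q_in − Q_out) t = 754 + 5.4000 t; V(106) = 1326.4 L.
Solute balance: dm/dt = 0 − Q_out C = −Q_out m/V(t).
dm/m = −Q_out dt/(V₀ + 5.4000 t); integrating gives ln(m/m₀) = −(Q_out/(Q_in−Q_out)) ln(V/V₀).
m = m₀ (V₀/V)^(Q_out/(Q_in−Q_out)) = 68.2 × (754/1326.4)^(2.8519) = 13.621 mg.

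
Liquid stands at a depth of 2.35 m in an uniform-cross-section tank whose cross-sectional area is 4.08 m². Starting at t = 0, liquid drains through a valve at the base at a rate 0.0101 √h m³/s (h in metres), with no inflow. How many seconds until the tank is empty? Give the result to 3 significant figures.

1240 s

Unsteady balance on liquid volume: A dh/dt = −0.0101 √h.
This is separable: 2 d(√h)/dt = −0.0101/A, so √h = √h₀ − (0.0101/(2A)) t.
Tank is empty when √h = 0: t_empty = 2A√h₀/0.0101.
t_empty = 2·4.08·√2.35/0.0101 = 8.1600·1.5330/0.0101 = 1238.5 s.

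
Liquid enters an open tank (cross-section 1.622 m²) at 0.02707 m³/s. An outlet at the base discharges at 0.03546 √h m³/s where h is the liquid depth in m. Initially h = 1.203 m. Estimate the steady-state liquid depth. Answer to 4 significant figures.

Level balance: A dh/dt = 0.02707 − 0.03546 √h. Setting dh/dt = 0:
Q_in = 0.03546 √h_ss ⇒ √h_ss = 0.02707/0.03546 = 0.763395.
h_ss = 0.763395² = 0.582772 m. (Since h₀ = 1.203 m > h_ss, the level will fall toward this value.)

0.5828 m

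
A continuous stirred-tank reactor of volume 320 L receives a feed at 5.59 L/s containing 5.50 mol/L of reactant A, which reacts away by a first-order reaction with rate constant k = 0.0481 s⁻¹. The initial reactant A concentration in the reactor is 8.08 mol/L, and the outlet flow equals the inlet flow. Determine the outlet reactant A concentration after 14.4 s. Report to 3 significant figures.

Accumulation = in − out − consumed: V dC/dt = Q C_in − Q C − k V C.
This is linear with rate a = Q/V + k = 0.065569 s⁻¹.
C_ss = Q C_in/(Q + kV) = 1.4653 mol/L; C(t) = C_ss + (C₀ − C_ss) e^(−a t).
C(14.4) = 1.4653 + (6.6147)·e^(−0.065569·14.4) = 1.4653 + (6.6147)·0.38899 = 4.0384 mol/L.

4.04 mol/L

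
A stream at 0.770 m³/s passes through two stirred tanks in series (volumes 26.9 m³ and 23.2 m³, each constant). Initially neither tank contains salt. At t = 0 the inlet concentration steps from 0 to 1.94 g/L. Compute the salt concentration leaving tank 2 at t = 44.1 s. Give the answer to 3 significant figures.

0.763 g/L

Time constants: τᵢ = Vᵢ/Q for each well-mixed tank.
τ₁ = 26.9/0.770 = 34.935 s; τ₂ = 23.2/0.770 = 30.130 s.
Solving the cascade with C₁(0)=C₂(0)=0 gives C₂(t) = C_in[1 − (τ₁ e^(−t/τ₁) − τ₂ e^(−t/τ₂))/(τ₁ − τ₂)].
At t = 44.1: e^(−t/τ₁) = 0.28299, e^(−t/τ₂) = 0.23139.
C₂ = 1.94·[1 − (34.935·0.28299 − 30.130·0.23139)/(4.8052)] = 1.94·0.39344 = 0.76328 g/L.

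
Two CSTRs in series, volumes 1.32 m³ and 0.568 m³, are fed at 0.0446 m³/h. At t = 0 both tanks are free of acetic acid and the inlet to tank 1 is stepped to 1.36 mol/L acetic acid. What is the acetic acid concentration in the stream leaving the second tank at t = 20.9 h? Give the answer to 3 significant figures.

0.381 mol/L

Time constants: τᵢ = Vᵢ/Q for each well-mixed tank.
τ₁ = 1.32/0.0446 = 29.596 h; τ₂ = 0.568/0.0446 = 12.735 h.
Solving the cascade with C₁(0)=C₂(0)=0 gives C₂(t) = C_in[1 − (τ₁ e^(−t/τ₁) − τ₂ e^(−t/τ₂))/(τ₁ − τ₂)].
At t = 20.9: e^(−t/τ₁) = 0.49353, e^(−t/τ₂) = 0.19377.
C₂ = 1.36·[1 − (29.596·0.49353 − 12.735·0.19377)/(16.861)] = 1.36·0.28005 = 0.38087 mol/L.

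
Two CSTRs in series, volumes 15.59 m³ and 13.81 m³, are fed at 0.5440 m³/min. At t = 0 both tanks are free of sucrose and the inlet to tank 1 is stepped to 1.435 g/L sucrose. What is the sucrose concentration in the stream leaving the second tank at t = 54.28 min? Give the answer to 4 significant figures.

0.8562 g/L

Time constants: τᵢ = Vᵢ/Q for each well-mixed tank.
τ₁ = 15.59/0.5440 = 28.6581 min; τ₂ = 13.81/0.5440 = 25.3860 min.
Solving the cascade with C₁(0)=C₂(0)=0 gives C₂(t) = C_in[1 − (τ₁ e^(−t/τ₁) − τ₂ e^(−t/τ₂))/(τ₁ − τ₂)].
At t = 54.28: e^(−t/τ₁) = 0.150460, e^(−t/τ₂) = 0.117869.
C₂ = 1.435·[1 − (28.6581·0.150460 − 25.3860·0.117869)/(3.27206)] = 1.435·0.596679 = 0.856234 g/L.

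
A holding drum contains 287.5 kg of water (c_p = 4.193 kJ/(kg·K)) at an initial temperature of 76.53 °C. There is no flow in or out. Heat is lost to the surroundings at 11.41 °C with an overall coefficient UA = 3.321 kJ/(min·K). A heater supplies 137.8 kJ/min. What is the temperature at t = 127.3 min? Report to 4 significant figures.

69.54 °C

Heat balance on the well-mixed liquid: M c_p dT/dt = −UA(T − T_amb) + Q̇.
dT/dt = (T_ss − T)/τ with T_ss = T_amb + Q̇/UA = 11.41 + 137.8/3.321 = 52.9035 °C, τ = M c_p/UA = 287.5·4.193/3.321 = 362.989 min.
Integrating: T(t) = T_ss + (T₀ − T_ss) e^(−t/τ).
T(127.3) = 52.9035 + (23.6265)·0.704196 = 69.5412 °C.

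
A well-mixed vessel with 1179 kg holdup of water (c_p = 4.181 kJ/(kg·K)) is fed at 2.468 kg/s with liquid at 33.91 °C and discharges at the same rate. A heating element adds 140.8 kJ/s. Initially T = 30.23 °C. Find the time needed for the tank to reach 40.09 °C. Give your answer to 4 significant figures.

402.2 s

Heat balance on the well-mixed liquid: M c_p dT/dt = ṁ c_p (T_in − T) + 140.8.
τ = M/ṁ = 477.715 s; T_ss = T_in + Q̇/(ṁ c_p) = 47.5551 °C.
T(t) = T_ss + (T₀ − T_ss) e^(−t/τ). Set T = 40.09:
e^(−t/τ) = (40.09 − 47.5551)/(30.23 − 47.5551) = 0.430884
t = −477.715 · ln(0.430884) = 402.196 s.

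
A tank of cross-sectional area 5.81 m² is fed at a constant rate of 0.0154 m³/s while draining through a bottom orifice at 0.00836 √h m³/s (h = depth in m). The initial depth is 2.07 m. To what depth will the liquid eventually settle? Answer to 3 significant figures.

A dh/dt = Q_in − 0.00836 √h. Steady state requires inflow = outflow:
Q_in = 0.00836 √h_ss ⇒ √h_ss = 0.0154/0.00836 = 1.8421.
h_ss = 1.8421² = 3.3934 m. (Since h₀ = 2.07 m < h_ss, the level will rise toward this value.)

3.39 m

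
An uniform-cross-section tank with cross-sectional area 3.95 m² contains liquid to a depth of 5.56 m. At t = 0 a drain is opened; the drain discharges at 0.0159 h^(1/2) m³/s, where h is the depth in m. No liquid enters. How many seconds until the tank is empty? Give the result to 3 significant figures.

With no inflow, A dh/dt = −0.0159 √h.
∫ h^(−1/2) dh = −(0.0159/A) ∫ dt, giving 2√h = 2√h₀ − (0.0159/A) t.
Tank is empty when √h = 0: t_empty = 2A√h₀/0.0159.
t_empty = 2·3.95·√5.56/0.0159 = 7.9000·2.3580/0.0159 = 1171.6 s.

1170 s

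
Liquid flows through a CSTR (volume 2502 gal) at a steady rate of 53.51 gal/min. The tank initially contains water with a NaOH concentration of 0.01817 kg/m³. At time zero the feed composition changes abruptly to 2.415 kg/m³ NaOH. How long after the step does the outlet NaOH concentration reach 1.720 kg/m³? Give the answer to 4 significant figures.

Unsteady species balance (constant V, well mixed): V dC/dt = Q(C_in − C), so τ = V/Q = 46.7576 min.
C(t) = C_in + (C₀ − C_in) e^(−t/τ). Set C = 1.720 and solve for t:
e^(−t/τ) = (C − C_in)/(C₀ − C_in) = (1.720 − 2.415)/(0.01817 − 2.415) = 0.289966
t = −τ ln(…) = 46.7576 × 1.23799 = 57.8855 min.

57.89 min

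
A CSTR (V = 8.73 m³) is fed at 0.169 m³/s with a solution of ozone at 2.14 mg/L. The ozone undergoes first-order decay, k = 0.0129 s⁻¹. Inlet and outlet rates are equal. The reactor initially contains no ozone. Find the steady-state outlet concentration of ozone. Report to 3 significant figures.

Species balance: V dC/dt = Q C_in − Q C − k V C.
Steady state (dC/dt = 0): C_ss = Q C_in/(Q + kV) = C_in/(1 + kV/Q).
C_ss = 0.169·2.14/(0.169 + 0.0129·8.73) = 0.36166/0.28162 = 1.2842 mg/L.

1.28 mg/L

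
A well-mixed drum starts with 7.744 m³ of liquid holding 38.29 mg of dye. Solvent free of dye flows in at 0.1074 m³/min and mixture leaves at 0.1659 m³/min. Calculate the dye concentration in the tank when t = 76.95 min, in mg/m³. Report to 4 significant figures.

Let m(t) be the amount of dye. Volume: V(t) = V₀ + (Q_in − Q_out) t = 7.744 − 0.0585000 t; V(76.95) = 3.24242 m³.
Species balance (pure solvent in): dm/dt = −Q_out · m/V(t).
Separate: dm/m = −Q_out dt/V(t) ⇒ ln(m/m₀) = −(Q_out/(Q_in−Q_out)) ln(V/V₀).
m = m₀ (V₀/V)^(Q_out/(Q_in−Q_out)) = 38.29 × (7.744/3.24242)^(-2.83590) = 3.24224 mg.
C = m/V = 3.24224/3.24242 = 0.999944 mg/m³.

0.9999 mg/m³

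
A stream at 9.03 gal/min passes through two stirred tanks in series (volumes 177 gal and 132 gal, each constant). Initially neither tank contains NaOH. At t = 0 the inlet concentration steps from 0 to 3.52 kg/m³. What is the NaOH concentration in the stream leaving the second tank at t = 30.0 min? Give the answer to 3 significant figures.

1.85 kg/m³

Species balance on tank i: dCᵢ/dt = (Cᵢ₋₁ − Cᵢ)/τᵢ with τᵢ = Vᵢ/Q.
τ₁ = 177/9.03 = 19.601 min; τ₂ = 132/9.03 = 14.618 min.
Tank 1: C₁ = C_in(1 − e^(−t/τ₁)). Tank 2 (τ₁ ≠ τ₂): C₂ = C_in[1 − (τ₁ e^(−t/τ₁) − τ₂ e^(−t/τ₂))/(τ₁ − τ₂)].
At t = 30.0: e^(−t/τ₁) = 0.21643, e^(−t/τ₂) = 0.12844.
C₂ = 3.52·[1 − (19.601·0.21643 − 14.618·0.12844)/(4.9834)] = 3.52·0.52549 = 1.8497 kg/m³.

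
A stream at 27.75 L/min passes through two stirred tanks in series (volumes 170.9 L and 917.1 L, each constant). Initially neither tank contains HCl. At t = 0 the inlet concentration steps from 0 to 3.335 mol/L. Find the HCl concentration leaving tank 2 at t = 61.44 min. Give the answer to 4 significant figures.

Species balance on tank i: dCᵢ/dt = (Cᵢ₋₁ − Cᵢ)/τᵢ with τᵢ = Vᵢ/Q.
τ₁ = 170.9/27.75 = 6.15856 min; τ₂ = 917.1/27.75 = 33.0486 min.
Tank 1: C₁ = C_in(1 − e^(−t/τ₁)). Tank 2 (τ₁ ≠ τ₂): C₂ = C_in[1 − (τ₁ e^(−t/τ₁) − τ₂ e^(−t/τ₂))/(τ₁ − τ₂)].
At t = 61.44: e^(−t/τ₁) = 4.64859e-05, e^(−t/τ₂) = 0.155816.
C₂ = 3.335·[1 − (6.15856·4.64859e-05 − 33.0486·0.155816)/(-26.8901)] = 3.335·0.808508 = 2.69637 mol/L.

2.696 mol/L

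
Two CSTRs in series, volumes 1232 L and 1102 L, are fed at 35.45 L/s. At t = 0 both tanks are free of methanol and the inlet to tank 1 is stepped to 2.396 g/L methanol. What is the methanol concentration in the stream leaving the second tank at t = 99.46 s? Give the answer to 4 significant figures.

Species balance on tank i: dCᵢ/dt = (Cᵢ₋₁ − Cᵢ)/τᵢ with τᵢ = Vᵢ/Q.
τ₁ = 1232/35.45 = 34.7532 s; τ₂ = 1102/35.45 = 31.0860 s.
Tank 1: C₁ = C_in(1 − e^(−t/τ₁)). Tank 2 (τ₁ ≠ τ₂): C₂ = C_in[1 − (τ₁ e^(−t/τ₁) − τ₂ e^(−t/τ₂))/(τ₁ − τ₂)].
At t = 99.46: e^(−t/τ₁) = 0.0571602, e^(−t/τ₂) = 0.0407823.
C₂ = 2.396·[1 − (34.7532·0.0571602 − 31.0860·0.0407823)/(3.66714)] = 2.396·0.804005 = 1.92640 g/L.

1.926 g/L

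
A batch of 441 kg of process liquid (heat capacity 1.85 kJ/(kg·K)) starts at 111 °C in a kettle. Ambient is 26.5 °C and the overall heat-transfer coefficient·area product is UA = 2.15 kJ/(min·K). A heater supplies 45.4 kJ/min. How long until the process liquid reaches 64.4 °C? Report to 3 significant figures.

Lumped-capacitance energy balance: M c_p dT/dt = UA(T_amb − T) + Q̇.
τ = M c_p/UA = 379.47 min; T_ss = T_amb + Q̇/UA = 26.5 + 45.4/2.15 = 47.616 °C.
T(t) = T_ss + (T₀ − T_ss)e^(−t/τ); set T = 64.4:
t = −τ ln[(T − T_ss)/(T₀ − T_ss)] = −379.47 · ln(0.26480) = 504.23 min.

504 min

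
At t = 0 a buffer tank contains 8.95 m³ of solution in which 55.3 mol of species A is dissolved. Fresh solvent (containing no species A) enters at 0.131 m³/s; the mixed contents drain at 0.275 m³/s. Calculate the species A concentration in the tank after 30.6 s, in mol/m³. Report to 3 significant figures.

Let m(t) be the amount of species A. Volume: V(t) = V₀ + (Q_in − Q_out) t = 8.95 − 0.14400 t; V(30.6) = 4.5436 m³.
No species A enters, so dm/dt = −Q_out · (m/V).
Separate: dm/m = −Q_out dt/V(t) ⇒ ln(m/m₀) = −(Q_out/(Q_in−Q_out)) ln(V/V₀).
m = m₀ (V₀/V)^(Q_out/(Q_in−Q_out)) = 55.3 × (8.95/4.5436)^(-1.9097) = 15.152 mol.
C = m/V = 15.152/4.5436 = 3.3347 mol/m³.

3.33 mol/m³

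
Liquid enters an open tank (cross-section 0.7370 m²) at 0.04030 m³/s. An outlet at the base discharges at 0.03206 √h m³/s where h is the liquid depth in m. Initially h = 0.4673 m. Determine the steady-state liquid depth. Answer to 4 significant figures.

1.580 m

Volume balance on the tank: A dh/dt = Q_in − 0.03206 √h. At steady state dh/dt = 0:
Q_in = 0.03206 √h_ss ⇒ √h_ss = 0.04030/0.03206 = 1.25702.
h_ss = 1.25702² = 1.58009 m. (Since h₀ = 0.4673 m < h_ss, the level will rise toward this value.)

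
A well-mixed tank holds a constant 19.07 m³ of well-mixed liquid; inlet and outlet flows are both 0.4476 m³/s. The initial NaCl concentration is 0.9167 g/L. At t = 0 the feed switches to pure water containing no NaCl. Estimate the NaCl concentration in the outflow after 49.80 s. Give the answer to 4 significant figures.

0.2848 g/L

Species balance on the tank: V dC/dt = Q(C_in − C).
So dC/dt = (C_in − C)/τ with τ = V/Q = 19.07/0.4476 = 42.6050 s.
C approaches C_in exponentially: C(t) = C_in + (C₀ − C_in) e^(−t/τ).
C(49.80) = 0 + (0.9167 − 0)·e^(−49.80/42.6050) = 0 + (0.916700)·0.310716 = 0.284833 g/L.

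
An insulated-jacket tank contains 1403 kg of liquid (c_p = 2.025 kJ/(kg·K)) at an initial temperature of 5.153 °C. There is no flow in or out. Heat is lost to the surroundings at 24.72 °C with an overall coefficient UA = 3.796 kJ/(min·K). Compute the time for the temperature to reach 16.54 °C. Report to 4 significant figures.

M c_p dT/dt = −UA(T − T_amb).
τ = M c_p/UA = 748.439 min; T_ss = T_amb = 24.7200 °C.
T(t) = T_ss + (T₀ − T_ss)e^(−t/τ); set T = 16.54:
t = −τ ln[(T − T_ss)/(T₀ − T_ss)] = −748.439 · ln(0.418051) = 652.753 min.

652.8 min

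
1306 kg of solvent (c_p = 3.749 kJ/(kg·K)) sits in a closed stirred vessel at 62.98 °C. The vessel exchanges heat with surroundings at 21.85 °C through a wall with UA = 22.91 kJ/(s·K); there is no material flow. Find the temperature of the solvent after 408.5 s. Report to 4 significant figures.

M c_p dT/dt = −UA(T − T_amb).
dT/dt = (T_ss − T)/τ with T_ss = T_amb = 21.8500 °C, τ = M c_p/UA = 1306·3.749/22.91 = 213.714 s.
Solution: T(t) = T_ss + (T₀ − T_ss) e^(−t/τ).
T(408.5) = 21.8500 + (41.1300)·0.147869 = 27.9318 °C.

27.93 °C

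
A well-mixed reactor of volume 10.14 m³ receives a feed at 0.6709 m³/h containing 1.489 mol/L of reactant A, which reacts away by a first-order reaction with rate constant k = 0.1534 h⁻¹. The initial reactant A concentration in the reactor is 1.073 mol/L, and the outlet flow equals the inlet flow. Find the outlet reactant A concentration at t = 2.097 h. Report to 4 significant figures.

V dC/dt = Q(C_in − C) − k V C.
This is linear with rate a = Q/V + k = 0.219564 h⁻¹.
C_ss = Q C_in/(Q + kV) = 0.448698 mol/L; C(t) = C_ss + (C₀ − C_ss) e^(−a t).
C(2.097) = 0.448698 + (0.624302)·e^(−0.219564·2.097) = 0.448698 + (0.624302)·0.631015 = 0.842642 mol/L.

0.8426 mol/L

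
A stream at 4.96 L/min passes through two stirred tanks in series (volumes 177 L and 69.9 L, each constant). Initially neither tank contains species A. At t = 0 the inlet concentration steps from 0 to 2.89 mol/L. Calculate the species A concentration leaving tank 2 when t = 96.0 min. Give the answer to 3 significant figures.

Species balance on tank i: dCᵢ/dt = (Cᵢ₋₁ − Cᵢ)/τᵢ with τᵢ = Vᵢ/Q.
τ₁ = 177/4.96 = 35.685 min; τ₂ = 69.9/4.96 = 14.093 min.
Solving the cascade with C₁(0)=C₂(0)=0 gives C₂(t) = C_in[1 − (τ₁ e^(−t/τ₁) − τ₂ e^(−t/τ₂))/(τ₁ − τ₂)].
At t = 96.0: e^(−t/τ₁) = 0.067869, e^(−t/τ₂) = 0.0011005.
C₂ = 2.89·[1 − (35.685·0.067869 − 14.093·0.0011005)/(21.593)] = 2.89·0.88855 = 2.5679 mol/L.

2.57 mol/L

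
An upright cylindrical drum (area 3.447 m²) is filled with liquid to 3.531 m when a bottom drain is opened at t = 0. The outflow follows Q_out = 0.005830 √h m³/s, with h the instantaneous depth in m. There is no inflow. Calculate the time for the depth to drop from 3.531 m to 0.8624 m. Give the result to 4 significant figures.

A dh/dt = −Q_out = −0.005830 √h.
This is separable: 2 d(√h)/dt = −0.005830/A, so √h = √h₀ − (0.005830/(2A)) t.
t = 2A(√h₀ − √h)/0.005830 = 2·3.447·(√3.531 − √0.8624)/0.005830
  = 6.89400 × (1.87910 − 0.928655) / 0.005830 = 1123.90 s.

1124 s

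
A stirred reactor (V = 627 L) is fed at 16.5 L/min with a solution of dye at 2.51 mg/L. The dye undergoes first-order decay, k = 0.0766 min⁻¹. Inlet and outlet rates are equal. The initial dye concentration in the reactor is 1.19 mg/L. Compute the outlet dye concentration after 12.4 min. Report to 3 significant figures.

V dC/dt = Q(C_in − C) − k V C.
dC/dt = (Q/V) C_in − (Q/V + k) C; effective rate a = Q/V + k = 0.026316 + 0.0766 = 0.10292 min⁻¹.
C_ss = Q C_in/(Q + kV) = 0.64181 mg/L; C(t) = C_ss + (C₀ − C_ss) e^(−a t).
C(12.4) = 0.64181 + (0.54819)·e^(−0.10292·12.4) = 0.64181 + (0.54819)·0.27911 = 0.79482 mg/L.

0.795 mg/L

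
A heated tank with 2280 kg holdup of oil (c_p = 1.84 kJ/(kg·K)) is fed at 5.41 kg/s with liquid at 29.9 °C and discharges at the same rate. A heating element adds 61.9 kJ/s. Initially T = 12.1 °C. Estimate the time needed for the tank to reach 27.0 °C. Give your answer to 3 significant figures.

M c_p dT/dt = ṁ c_p (T_in − T) + Q̇.
τ = M/ṁ = 421.44 s; T_ss = T_in + Q̇/(ṁ c_p) = 36.118 °C.
T(t) = T_ss + (T₀ − T_ss) e^(−t/τ). Set T = 27.0:
e^(−t/τ) = (27.0 − 36.118)/(12.1 − 36.118) = 0.37964
t = −421.44 · ln(0.37964) = 408.18 s.

408 s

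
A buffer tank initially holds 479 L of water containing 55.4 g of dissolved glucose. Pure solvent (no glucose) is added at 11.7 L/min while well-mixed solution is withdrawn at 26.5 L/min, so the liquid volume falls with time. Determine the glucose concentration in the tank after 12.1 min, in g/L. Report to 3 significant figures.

0.0799 g/L

Let m(t) be the amount of glucose. Volume: V(t) = V₀ + (Q_in − Q_out) t = 479 − 14.800 t; V(12.1) = 299.92 L.
Species balance (pure solvent in): dm/dt = −Q_out · m/V(t).
Separate: dm/m = −Q_out dt/V(t) ⇒ ln(m/m₀) = −(Q_out/(Q_in−Q_out)) ln(V/V₀).
m = m₀ (V₀/V)^(Q_out/(Q_in−Q_out)) = 55.4 × (479/299.92)^(-1.7905) = 23.957 g.
C = m/V = 23.957/299.92 = 0.079879 g/L.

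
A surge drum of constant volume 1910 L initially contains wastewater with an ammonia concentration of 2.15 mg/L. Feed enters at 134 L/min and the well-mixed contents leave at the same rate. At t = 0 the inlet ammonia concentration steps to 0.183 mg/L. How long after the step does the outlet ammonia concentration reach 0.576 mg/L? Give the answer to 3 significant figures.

23.0 min

Transient balance on the dissolved component: V dC/dt = Q(C_in − C), so τ = V/Q = 14.254 min.
C(t) = C_in + (C₀ − C_in) e^(−t/τ). Set C = 0.576 and solve for t:
e^(−t/τ) = (C − C_in)/(C₀ − C_in) = (0.576 − 0.183)/(2.15 − 0.183) = 0.19980
t = −τ ln(…) = 14.254 × 1.6105 = 22.955 min.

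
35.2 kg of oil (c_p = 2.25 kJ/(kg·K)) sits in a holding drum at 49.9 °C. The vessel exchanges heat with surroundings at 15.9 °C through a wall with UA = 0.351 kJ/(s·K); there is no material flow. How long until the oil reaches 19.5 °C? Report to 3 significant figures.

507 s

M c_p dT/dt = −UA(T − T_amb).
τ = M c_p/UA = 225.64 s; T_ss = T_amb = 15.900 °C.
T(t) = T_ss + (T₀ − T_ss)e^(−t/τ); set T = 19.5:
t = −τ ln[(T − T_ss)/(T₀ − T_ss)] = −225.64 · ln(0.10588) = 506.66 s.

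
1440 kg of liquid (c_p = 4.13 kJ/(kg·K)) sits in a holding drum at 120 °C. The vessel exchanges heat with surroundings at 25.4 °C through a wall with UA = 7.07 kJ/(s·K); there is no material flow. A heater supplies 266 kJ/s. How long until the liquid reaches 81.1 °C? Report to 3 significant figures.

M c_p dT/dt = −UA(T − T_amb) + Q̇.
τ = M c_p/UA = 841.19 s; T_ss = T_amb + Q̇/UA = 25.4 + 266/7.07 = 63.024 °C.
T(t) = T_ss + (T₀ − T_ss)e^(−t/τ); set T = 81.1:
t = −τ ln[(T − T_ss)/(T₀ − T_ss)] = −841.19 · ln(0.31726) = 965.71 s.

966 s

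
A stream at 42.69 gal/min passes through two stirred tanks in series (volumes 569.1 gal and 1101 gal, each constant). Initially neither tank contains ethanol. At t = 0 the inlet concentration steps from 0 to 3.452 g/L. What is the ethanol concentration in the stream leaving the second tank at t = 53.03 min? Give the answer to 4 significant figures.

Species balance on tank i: dCᵢ/dt = (Cᵢ₋₁ − Cᵢ)/τᵢ with τᵢ = Vᵢ/Q.
τ₁ = 569.1/42.69 = 13.3310 min; τ₂ = 1101/42.69 = 25.7906 min.
Solving the cascade with C₁(0)=C₂(0)=0 gives C₂(t) = C_in[1 − (τ₁ e^(−t/τ₁) − τ₂ e^(−t/τ₂))/(τ₁ − τ₂)].
At t = 53.03: e^(−t/τ₁) = 0.0187240, e^(−t/τ₂) = 0.127942.
C₂ = 3.452·[1 − (13.3310·0.0187240 − 25.7906·0.127942)/(-12.4596)] = 3.452·0.755201 = 2.60695 g/L.

2.607 g/L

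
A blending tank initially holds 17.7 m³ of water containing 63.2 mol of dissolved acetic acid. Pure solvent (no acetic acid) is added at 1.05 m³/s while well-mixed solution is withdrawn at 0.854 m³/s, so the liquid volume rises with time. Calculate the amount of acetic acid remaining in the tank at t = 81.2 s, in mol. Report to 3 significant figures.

3.86 mol

Total volume: dV/dt = Q_in − Q_out = 0.19600 m³/s, so V(t) = 17.7 + 0.19600 t and V(81.2) = 33.615 m³.
Species balance (pure solvent in): dm/dt = −Q_out · m/V(t).
dm/m = −Q_out dt/(V₀ + 0.19600 t); integrating gives ln(m/m₀) = −(Q_out/(Q_in−Q_out)) ln(V/V₀).
m = m₀ (V₀/V)^(Q_out/(Q_in−Q_out)) = 63.2 × (17.7/33.615)^(4.3571) = 3.8635 mol.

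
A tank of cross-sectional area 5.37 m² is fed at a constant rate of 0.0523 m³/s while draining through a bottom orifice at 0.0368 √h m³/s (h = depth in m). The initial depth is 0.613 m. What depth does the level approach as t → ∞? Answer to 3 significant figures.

Level balance: A dh/dt = 0.0523 − 0.0368 √h. Setting dh/dt = 0:
Q_in = 0.0368 √h_ss ⇒ √h_ss = 0.0523/0.0368 = 1.4212.
h_ss = 1.4212² = 2.0198 m. (Since h₀ = 0.613 m < h_ss, the level will rise toward this value.)

2.02 m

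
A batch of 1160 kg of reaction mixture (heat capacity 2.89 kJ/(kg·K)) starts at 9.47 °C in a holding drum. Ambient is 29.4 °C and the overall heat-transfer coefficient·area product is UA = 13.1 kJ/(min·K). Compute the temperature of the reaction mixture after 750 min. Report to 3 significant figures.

Lumped-capacitance energy balance: M c_p dT/dt = UA(T_amb − T).
dT/dt = (T_ss − T)/τ with T_ss = T_amb = 29.400 °C, τ = M c_p/UA = 1160·2.89/13.1 = 255.91 min.
Solution: T(t) = T_ss + (T₀ − T_ss) e^(−t/τ).
T(750) = 29.400 + (-19.930)·0.053358 = 28.337 °C.

28.3 °C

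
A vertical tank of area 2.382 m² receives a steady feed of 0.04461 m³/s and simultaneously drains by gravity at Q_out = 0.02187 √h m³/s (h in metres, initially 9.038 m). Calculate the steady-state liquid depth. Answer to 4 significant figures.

4.161 m

Unsteady balance on liquid volume: A dh/dt = Q_in − 0.02187 √h. At steady state dh/dt = 0:
Q_in = 0.02187 √h_ss ⇒ √h_ss = 0.04461/0.02187 = 2.03978.
h_ss = 2.03978² = 4.16070 m. (Since h₀ = 9.038 m > h_ss, the level will fall toward this value.)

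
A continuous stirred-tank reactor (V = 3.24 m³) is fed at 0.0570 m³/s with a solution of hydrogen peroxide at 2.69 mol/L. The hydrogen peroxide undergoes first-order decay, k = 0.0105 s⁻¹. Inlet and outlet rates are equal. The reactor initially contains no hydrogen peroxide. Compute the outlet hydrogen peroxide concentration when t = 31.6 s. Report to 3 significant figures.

0.991 mol/L

V dC/dt = Q(C_in − C) − k V C.
This is linear with rate a = Q/V + k = 0.028093 s⁻¹.
C_ss = Q C_in/(Q + kV) = 1.6846 mol/L; C(t) = C_ss + (C₀ − C_ss) e^(−a t).
C(31.6) = 1.6846 + (-1.6846)·e^(−0.028093·31.6) = 1.6846 + (-1.6846)·0.41159 = 0.99122 mol/L.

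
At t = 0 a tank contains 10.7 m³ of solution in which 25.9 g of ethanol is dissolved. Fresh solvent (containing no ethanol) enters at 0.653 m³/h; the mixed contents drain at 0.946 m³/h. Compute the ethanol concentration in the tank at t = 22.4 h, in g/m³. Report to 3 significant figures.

Let m(t) be the amount of ethanol. Volume: V(t) = V₀ + (Q_in − Q_out) t = 10.7 − 0.29300 t; V(22.4) = 4.1368 m³.
No ethanol enters, so dm/dt = −Q_out · (m/V).
Separate: dm/m = −Q_out dt/V(t) ⇒ ln(m/m₀) = −(Q_out/(Q_in−Q_out)) ln(V/V₀).
m = m₀ (V₀/V)^(Q_out/(Q_in−Q_out)) = 25.9 × (10.7/4.1368)^(-3.2287) = 1.2044 g.
C = m/V = 1.2044/4.1368 = 0.29114 g/m³.

0.291 g/m³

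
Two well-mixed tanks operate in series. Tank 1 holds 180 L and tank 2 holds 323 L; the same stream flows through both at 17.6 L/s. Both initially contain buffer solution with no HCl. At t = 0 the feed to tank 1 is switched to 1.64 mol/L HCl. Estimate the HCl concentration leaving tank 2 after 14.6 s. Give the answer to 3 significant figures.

Species balance on tank i: dCᵢ/dt = (Cᵢ₋₁ − Cᵢ)/τᵢ with τᵢ = Vᵢ/Q.
τ₁ = 180/17.6 = 10.227 s; τ₂ = 323/17.6 = 18.352 s.
Solving the cascade with C₁(0)=C₂(0)=0 gives C₂(t) = C_in[1 − (τ₁ e^(−t/τ₁) − τ₂ e^(−t/τ₂))/(τ₁ − τ₂)].
At t = 14.6: e^(−t/τ₁) = 0.23989, e^(−t/τ₂) = 0.45134.
C₂ = 1.64·[1 − (10.227·0.23989 − 18.352·0.45134)/(-8.1250)] = 1.64·0.28251 = 0.46332 mol/L.

0.463 mol/L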